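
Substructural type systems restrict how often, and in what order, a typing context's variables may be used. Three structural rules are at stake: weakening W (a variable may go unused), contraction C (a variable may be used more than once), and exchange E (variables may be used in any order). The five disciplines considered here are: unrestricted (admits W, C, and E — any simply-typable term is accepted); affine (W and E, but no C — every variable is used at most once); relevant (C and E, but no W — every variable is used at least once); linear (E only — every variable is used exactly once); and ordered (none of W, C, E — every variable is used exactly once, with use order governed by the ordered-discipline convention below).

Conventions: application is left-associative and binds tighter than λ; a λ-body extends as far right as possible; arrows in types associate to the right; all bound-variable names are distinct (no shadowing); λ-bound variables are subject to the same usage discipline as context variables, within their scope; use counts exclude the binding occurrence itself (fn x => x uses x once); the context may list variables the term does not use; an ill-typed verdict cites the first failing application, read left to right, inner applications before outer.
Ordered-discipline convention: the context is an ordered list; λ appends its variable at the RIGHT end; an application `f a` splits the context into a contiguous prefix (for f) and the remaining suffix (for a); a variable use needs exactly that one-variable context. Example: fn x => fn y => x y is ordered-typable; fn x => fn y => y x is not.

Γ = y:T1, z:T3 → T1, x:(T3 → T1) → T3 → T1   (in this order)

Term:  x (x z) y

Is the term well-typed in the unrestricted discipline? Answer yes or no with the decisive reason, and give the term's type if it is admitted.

no — not simply typable
use counts: y=1; z=1; x=2
order of uses: x, x, z, y
typing: ill-typed: a function awaiting T3 gets T1
across the five disciplines: ordered ✗ | linear ✗ | affine ✗ | relevant ✗ | unrestricted ✗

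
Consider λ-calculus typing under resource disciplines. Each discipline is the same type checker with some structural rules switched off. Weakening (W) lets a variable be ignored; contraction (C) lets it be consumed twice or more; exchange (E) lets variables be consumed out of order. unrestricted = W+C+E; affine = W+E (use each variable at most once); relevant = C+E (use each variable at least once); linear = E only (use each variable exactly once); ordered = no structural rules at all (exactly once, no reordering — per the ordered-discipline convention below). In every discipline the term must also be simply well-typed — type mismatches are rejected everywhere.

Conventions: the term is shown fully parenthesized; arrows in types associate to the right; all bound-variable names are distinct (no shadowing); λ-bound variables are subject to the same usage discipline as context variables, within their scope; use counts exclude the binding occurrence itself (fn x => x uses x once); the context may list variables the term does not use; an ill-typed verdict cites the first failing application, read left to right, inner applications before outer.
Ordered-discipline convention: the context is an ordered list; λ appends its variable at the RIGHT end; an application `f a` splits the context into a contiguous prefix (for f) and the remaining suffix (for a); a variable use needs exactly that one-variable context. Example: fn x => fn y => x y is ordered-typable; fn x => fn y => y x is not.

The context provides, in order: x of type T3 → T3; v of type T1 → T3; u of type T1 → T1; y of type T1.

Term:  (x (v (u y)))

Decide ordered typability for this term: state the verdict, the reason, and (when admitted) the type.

yes — single-use (x, v, u, y), ordered derivation ok; term : T3
use counts: x: 1×, v: 1×, u: 1×, y: 1×
use order (left to right): x, v, u, y
typing: well-typed — term : T3
all disciplines: ordered ✓; linear ✓; affine ✓; relevant ✓; unrestricted ✓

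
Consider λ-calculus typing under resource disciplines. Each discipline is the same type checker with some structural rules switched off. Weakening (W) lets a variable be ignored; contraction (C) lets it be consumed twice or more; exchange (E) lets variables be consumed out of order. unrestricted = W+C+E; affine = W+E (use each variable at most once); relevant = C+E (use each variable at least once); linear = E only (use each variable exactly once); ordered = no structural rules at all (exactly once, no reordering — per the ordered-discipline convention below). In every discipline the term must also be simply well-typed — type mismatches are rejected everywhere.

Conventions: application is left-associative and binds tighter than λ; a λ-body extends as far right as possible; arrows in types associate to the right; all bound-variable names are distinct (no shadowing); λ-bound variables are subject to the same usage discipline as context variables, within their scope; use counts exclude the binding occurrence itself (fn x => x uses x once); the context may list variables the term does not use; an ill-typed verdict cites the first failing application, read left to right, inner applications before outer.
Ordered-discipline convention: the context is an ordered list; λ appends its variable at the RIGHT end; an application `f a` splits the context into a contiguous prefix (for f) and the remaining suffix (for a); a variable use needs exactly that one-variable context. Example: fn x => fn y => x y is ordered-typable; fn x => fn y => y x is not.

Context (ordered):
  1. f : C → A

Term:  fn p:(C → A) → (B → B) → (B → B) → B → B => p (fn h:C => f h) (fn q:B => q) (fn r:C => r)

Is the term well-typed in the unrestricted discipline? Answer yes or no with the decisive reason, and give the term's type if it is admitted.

no — a type mismatch blocks all five
variable uses: f: 1×; p [bound]: 1×; h [bound]: 1×; q [bound]: 1×; r [bound]: 1×
order of uses: p, f, h, q, r
typing: ill-typed: argument of type C → C where B → B is required
across the five disciplines: ordered ✗, linear ✗, affine ✗, relevant ✗, unrestricted ✗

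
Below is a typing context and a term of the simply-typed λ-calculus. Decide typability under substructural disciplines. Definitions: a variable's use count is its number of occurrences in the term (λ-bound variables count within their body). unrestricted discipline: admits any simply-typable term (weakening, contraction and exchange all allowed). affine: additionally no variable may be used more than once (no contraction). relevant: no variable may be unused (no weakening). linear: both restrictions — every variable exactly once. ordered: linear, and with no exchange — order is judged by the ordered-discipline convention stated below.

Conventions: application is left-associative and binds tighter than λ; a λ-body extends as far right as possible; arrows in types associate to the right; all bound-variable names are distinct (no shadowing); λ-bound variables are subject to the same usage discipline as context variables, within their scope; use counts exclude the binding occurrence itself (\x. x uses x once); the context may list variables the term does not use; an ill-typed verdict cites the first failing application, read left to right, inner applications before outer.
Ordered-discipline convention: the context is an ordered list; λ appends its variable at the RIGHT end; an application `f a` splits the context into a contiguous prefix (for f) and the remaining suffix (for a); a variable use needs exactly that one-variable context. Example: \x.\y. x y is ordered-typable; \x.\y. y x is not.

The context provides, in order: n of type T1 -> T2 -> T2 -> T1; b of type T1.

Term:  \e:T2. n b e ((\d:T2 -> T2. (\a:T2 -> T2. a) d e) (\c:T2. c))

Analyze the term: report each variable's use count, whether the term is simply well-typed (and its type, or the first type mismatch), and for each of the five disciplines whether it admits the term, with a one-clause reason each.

usage: n: 1×, b: 1×, e (bound): 2×, d (bound): 1×, a (bound): 1×, c (bound): 1×
order of uses: n, b, e, a, d, e, c
typing: well-typed — term : T2 -> T1
ordered: ✗, e ×2 used more than once (contraction)
linear: ✗, e ×2 used more than once (contraction)
affine: ✗, e ×2 used more than once (contraction)
relevant: ✓, at least one use each (n, b, e, d, a, c)
unrestricted: ✓, simply typable at T2 -> T1; W, C, E all held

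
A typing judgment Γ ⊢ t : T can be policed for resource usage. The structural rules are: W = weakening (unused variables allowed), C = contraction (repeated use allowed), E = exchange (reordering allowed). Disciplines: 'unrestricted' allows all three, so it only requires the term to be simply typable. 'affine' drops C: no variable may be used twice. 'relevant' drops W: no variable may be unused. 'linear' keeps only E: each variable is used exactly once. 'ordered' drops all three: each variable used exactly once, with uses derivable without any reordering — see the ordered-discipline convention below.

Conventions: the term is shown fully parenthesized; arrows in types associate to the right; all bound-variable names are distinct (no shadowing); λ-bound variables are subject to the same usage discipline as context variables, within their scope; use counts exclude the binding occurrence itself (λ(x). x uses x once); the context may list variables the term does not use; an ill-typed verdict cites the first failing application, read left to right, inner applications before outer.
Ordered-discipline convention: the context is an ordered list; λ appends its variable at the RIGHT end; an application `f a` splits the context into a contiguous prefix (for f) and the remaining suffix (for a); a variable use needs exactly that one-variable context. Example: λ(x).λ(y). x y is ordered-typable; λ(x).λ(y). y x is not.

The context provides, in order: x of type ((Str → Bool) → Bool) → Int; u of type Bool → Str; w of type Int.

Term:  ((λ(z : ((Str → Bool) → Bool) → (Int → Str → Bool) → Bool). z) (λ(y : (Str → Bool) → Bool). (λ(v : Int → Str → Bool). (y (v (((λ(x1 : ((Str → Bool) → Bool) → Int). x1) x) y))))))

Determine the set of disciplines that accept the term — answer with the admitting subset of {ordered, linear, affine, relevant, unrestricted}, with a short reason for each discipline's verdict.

accepted by: unrestricted
variable uses: x=1, u=0, w=0, z (λ-bound)=1, y (λ-bound)=2, v (λ-bound)=1, x1 (λ-bound)=1
uses in reading order: z, y, v, x1, x, y
typing: well-typed — term : ((Str → Bool) → Bool) → (Int → Str → Bool) → Bool
ordered: ✗, repeated use of y ×2; u, w left unused
linear: ✗, repeated use of y ×2; u, w left unused
affine: ✗, repeated use of y ×2
relevant: ✗, u, w left unused
unrestricted: ✓, well-typed at ((Str → Bool) → Bool) → (Int → Str → Bool) → Bool; no restrictions here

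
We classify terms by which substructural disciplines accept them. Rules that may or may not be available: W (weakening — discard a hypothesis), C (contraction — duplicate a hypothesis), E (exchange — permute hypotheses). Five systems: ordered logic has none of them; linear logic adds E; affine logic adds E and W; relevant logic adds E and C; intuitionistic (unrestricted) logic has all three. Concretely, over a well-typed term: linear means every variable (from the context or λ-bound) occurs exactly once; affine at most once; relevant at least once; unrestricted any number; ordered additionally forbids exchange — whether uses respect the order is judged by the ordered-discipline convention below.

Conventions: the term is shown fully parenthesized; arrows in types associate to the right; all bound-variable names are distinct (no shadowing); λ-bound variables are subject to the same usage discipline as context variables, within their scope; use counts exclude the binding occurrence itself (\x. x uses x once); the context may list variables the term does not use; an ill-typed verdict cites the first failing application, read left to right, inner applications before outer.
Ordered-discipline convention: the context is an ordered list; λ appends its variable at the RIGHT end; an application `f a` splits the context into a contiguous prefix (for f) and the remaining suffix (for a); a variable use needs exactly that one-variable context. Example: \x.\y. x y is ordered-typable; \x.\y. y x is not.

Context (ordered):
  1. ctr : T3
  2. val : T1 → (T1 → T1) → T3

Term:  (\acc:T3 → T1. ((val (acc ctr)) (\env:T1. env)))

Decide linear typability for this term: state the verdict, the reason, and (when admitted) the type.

yes — single use per variable (ctr, val, acc, env); term : (T3 → T1) → T3
use counts: ctr=1; val=1; acc [bound]=1; env [bound]=1
left-to-right use order: val, acc, ctr, env
typing: well-typed — term : (T3 → T1) → T3
summary: ordered ✗, linear ✓, affine ✓, relevant ✓, unrestricted ✓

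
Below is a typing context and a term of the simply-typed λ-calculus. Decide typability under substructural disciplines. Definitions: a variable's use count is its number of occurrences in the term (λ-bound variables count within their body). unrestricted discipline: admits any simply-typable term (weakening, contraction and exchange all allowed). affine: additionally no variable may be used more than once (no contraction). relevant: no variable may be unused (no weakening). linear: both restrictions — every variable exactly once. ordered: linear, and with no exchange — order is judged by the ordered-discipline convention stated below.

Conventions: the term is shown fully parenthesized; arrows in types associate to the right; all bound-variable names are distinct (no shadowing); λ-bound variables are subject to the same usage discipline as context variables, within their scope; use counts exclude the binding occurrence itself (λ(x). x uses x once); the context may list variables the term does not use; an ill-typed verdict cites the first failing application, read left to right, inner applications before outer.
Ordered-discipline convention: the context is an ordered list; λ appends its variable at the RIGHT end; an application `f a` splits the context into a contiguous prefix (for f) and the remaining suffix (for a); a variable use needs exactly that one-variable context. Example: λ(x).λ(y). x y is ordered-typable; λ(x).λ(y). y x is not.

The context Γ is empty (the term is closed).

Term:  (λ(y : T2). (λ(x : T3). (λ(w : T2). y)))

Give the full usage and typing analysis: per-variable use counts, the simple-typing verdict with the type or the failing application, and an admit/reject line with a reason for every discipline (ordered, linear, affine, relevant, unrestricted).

variable uses: y (λ-bound)=1; x (λ-bound)=0; w (λ-bound)=0
use order (left to right): y
typing: well-typed — term : T2 -> T3 -> T2 -> T2
ordered: ✗ — unused: x, w — weakening required
linear: ✗ — unused: x, w — weakening required
affine: ✓ — none of y, x, w used more than once
relevant: ✗ — unused: x, w — weakening required
unrestricted: ✓ — type-checks (T2 -> T3 -> T2 -> T2) and nothing is barred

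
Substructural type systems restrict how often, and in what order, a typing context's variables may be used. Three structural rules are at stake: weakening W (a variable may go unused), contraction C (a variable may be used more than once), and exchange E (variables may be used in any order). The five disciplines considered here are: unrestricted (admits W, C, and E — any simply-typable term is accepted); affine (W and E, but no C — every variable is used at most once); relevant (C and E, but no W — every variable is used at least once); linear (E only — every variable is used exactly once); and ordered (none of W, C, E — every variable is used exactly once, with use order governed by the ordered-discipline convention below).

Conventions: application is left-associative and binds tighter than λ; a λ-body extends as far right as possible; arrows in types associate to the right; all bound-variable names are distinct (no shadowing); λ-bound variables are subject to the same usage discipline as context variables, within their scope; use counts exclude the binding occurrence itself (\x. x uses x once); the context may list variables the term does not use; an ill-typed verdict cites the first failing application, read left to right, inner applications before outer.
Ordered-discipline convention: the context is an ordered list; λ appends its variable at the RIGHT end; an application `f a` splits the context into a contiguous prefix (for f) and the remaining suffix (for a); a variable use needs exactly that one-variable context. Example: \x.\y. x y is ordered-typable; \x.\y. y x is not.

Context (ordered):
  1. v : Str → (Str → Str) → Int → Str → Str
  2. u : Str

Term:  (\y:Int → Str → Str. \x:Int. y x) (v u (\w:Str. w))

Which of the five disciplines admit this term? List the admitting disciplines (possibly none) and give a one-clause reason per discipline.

admitted by: ordered, linear, affine, relevant, unrestricted
use counts: v: 1×, u: 1×, y (λ-bound): 1×, x (λ-bound): 1×, w (λ-bound): 1×
order of uses: y, x, v, u, w
typing: well-typed at Int → Str → Str
ordered: ✓, single-use (v, u, y, x, w), ordered derivation ok
linear: ✓, v, u, y, x, w: one use apiece
affine: ✓, none of v, u, y, x, w used more than once
relevant: ✓, every one of v, u, y, x, w appears
unrestricted: ✓, type-checks (Int → Str → Str) and nothing is barred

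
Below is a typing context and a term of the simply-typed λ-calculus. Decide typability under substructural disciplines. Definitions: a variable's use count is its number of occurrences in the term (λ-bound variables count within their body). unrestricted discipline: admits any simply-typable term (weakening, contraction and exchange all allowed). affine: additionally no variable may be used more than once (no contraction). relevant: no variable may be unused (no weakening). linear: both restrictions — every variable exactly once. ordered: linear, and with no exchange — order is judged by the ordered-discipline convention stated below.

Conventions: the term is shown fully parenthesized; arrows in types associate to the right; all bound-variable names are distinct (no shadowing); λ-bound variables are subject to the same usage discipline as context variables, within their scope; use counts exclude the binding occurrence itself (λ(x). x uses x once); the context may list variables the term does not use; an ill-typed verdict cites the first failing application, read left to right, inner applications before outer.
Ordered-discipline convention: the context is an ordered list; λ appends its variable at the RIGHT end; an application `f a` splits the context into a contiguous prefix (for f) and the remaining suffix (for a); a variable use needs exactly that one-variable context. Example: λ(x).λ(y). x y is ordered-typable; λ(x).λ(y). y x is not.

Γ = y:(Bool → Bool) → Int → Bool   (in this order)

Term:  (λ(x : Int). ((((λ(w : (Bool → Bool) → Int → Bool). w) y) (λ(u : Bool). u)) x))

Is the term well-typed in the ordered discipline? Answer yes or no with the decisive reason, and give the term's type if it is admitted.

yes — single-use (y, x, w, u), ordered derivation ok; term : Int → Bool
usage: y=1, x [bound]=1, w [bound]=1, u [bound]=1
order of uses: w, y, u, x
typing: the term checks, with type Int → Bool
per-discipline verdicts: ordered ✓ · linear ✓ · affine ✓ · relevant ✓ · unrestricted ✓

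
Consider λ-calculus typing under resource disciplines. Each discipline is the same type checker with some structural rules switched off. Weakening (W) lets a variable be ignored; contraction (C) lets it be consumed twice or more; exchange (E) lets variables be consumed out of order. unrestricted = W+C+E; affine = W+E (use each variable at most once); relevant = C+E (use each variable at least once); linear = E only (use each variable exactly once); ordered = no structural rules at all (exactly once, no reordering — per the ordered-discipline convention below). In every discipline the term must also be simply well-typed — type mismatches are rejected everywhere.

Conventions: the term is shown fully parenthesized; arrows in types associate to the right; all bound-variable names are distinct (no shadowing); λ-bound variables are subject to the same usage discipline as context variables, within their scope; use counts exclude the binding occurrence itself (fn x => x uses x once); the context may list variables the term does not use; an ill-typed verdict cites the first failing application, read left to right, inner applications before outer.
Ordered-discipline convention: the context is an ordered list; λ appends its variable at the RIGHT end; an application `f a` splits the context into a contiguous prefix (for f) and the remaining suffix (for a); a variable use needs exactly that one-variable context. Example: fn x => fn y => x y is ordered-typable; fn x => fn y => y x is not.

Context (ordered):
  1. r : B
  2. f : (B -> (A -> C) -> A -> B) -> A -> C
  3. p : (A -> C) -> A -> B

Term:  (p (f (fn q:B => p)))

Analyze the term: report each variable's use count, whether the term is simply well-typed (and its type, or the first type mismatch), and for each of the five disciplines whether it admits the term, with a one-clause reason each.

counts: r: 0×, f: 1×, p: 2×, q (λ-bound): 0×
left-to-right use order: p, f, p
typing: well-typed — term : A -> B
ordered: ✗ — repeated use of p ×2; needs weakening: r, q unused
linear: ✗ — repeated use of p ×2; needs weakening: r, q unused
affine: ✗ — repeated use of p ×2
relevant: ✗ — needs weakening: r, q unused
unrestricted: ✓ — type-checks (A -> B) and nothing is barred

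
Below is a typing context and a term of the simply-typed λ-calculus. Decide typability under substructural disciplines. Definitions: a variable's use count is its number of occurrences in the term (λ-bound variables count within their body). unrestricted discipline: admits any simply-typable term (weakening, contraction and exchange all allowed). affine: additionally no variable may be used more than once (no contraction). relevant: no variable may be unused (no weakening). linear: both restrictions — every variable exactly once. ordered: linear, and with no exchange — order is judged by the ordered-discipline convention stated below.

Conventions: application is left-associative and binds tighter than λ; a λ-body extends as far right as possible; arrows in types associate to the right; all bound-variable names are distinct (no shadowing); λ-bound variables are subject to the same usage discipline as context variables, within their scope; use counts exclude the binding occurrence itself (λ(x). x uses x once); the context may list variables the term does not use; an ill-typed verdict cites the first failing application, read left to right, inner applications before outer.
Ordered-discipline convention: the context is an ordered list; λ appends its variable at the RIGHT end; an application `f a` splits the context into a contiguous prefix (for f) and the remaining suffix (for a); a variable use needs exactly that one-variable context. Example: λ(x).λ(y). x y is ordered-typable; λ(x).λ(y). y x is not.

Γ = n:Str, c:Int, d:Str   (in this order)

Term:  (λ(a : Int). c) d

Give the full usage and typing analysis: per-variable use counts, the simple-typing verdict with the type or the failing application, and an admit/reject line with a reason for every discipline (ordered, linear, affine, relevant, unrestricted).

use counts: n ×0; c ×1; d ×1; a (bound) ×0
uses in reading order: c, d
typing: ill-typed: an argument Str mismatches the expected Int
ordered ✗ (the type mismatch rejects it)
linear ✗ (not simply typable)
affine ✗ (fails simple typing)
relevant ✗ (a type mismatch blocks all five)
unrestricted ✗ (the type mismatch rejects it)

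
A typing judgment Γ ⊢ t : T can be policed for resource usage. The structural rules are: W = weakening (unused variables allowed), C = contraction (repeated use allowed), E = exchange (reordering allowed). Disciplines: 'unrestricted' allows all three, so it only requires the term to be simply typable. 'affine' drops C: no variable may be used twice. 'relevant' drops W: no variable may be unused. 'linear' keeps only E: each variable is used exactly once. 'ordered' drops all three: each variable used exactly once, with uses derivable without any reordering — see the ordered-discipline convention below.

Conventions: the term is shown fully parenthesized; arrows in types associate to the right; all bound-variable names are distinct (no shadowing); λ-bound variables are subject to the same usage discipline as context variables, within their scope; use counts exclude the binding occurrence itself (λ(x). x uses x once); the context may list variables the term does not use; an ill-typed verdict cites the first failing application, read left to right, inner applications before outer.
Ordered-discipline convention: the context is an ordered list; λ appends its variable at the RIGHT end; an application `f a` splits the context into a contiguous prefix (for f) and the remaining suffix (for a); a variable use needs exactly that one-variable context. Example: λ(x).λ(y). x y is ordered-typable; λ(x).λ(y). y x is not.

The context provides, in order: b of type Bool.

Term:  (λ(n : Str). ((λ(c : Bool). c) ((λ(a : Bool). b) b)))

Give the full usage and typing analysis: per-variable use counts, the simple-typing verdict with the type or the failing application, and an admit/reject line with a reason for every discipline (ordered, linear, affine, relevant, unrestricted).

usage: b: 2, n (bound): 0, c (bound): 1, a (bound): 0
order of uses: c, b, b
typing: the term checks, with type Str → Bool
ordered: ✗, uses contraction: b ×2; n, a left unused
linear: ✗, uses contraction: b ×2; n, a left unused
affine: ✗, uses contraction: b ×2
relevant: ✗, n, a left unused
unrestricted: ✓, type-checks (Str → Bool) and nothing is barred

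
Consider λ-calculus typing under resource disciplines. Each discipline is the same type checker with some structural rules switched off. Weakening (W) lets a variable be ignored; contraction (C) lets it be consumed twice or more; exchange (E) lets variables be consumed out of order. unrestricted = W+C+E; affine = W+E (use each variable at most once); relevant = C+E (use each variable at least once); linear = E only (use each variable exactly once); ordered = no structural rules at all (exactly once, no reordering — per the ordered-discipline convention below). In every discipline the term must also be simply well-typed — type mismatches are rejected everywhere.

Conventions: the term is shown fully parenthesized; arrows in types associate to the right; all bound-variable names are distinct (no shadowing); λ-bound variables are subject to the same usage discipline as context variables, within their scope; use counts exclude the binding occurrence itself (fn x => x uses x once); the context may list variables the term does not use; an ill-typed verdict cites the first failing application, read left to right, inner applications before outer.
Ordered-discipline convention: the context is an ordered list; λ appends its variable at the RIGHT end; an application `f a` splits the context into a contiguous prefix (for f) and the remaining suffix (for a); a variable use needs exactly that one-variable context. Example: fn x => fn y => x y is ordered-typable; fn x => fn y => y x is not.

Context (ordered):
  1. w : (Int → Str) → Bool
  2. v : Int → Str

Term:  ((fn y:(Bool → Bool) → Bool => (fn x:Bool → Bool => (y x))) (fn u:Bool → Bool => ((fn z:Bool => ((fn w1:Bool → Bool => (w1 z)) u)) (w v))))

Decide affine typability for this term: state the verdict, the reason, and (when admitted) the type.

yes — at most one use each (w, v, y, x, u, z, w1); term : (Bool → Bool) → Bool
counts: w=1, v=1, y [bound]=1, x [bound]=1, u [bound]=1, z [bound]=1, w1 [bound]=1
uses in reading order: y, x, w1, z, u, w, v
typing: the term checks, with type (Bool → Bool) → Bool
per-discipline verdicts: ordered ✗ · linear ✓ · affine ✓ · relevant ✓ · unrestricted ✓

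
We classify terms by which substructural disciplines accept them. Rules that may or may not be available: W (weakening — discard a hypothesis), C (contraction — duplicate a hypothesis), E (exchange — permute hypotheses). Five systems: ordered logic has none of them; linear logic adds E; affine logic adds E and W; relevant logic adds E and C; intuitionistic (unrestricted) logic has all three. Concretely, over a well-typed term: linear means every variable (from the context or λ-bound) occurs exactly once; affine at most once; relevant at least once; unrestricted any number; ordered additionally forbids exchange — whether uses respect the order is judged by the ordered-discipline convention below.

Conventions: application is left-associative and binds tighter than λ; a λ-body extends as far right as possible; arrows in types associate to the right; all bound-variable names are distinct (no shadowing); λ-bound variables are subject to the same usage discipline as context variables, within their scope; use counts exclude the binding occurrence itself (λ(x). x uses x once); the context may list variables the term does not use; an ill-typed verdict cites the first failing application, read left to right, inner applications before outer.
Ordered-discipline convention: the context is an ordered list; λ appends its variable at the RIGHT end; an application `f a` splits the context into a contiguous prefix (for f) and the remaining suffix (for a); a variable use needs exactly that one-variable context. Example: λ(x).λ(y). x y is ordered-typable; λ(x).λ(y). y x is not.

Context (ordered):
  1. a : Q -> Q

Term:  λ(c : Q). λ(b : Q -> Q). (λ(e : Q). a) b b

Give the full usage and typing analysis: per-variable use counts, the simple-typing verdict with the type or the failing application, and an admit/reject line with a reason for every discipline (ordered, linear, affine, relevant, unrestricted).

variable uses: a: 1, c (λ-bound): 0, b (λ-bound): 2, e (λ-bound): 0
order of uses: a, b, b
typing: ill-typed: an argument Q -> Q mismatches the expected Q
ordered: ✗ — not simply typable
linear: ✗ — fails simple typing
affine: ✗ — a type mismatch blocks all five
relevant: ✗ — the type mismatch rejects it
unrestricted: ✗ — not simply typable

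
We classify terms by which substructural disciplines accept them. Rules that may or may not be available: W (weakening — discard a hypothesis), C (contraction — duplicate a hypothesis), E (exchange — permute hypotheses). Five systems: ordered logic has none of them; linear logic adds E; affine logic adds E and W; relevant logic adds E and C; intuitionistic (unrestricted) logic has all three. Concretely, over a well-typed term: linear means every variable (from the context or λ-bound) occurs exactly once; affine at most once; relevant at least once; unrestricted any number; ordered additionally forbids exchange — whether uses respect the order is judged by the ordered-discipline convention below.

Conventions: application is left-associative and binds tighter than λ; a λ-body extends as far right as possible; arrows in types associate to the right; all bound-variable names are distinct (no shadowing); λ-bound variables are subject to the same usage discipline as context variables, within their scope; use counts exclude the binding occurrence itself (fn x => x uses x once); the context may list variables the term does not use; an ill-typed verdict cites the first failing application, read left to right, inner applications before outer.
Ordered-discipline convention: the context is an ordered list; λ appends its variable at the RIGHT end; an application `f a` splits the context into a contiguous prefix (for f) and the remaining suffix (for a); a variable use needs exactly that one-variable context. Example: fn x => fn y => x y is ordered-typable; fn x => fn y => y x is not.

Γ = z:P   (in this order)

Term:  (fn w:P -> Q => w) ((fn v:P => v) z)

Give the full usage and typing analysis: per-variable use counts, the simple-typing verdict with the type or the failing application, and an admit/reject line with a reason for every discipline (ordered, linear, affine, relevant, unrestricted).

use counts: z ×1; w (bound) ×1; v (bound) ×1
order of uses: w, v, z
typing: ill-typed: an application expects P -> Q but receives P
ordered: ✗, the type mismatch rejects it
linear: ✗, not simply typable
affine: ✗, fails simple typing
relevant: ✗, a type mismatch blocks all five
unrestricted: ✗, the type mismatch rejects it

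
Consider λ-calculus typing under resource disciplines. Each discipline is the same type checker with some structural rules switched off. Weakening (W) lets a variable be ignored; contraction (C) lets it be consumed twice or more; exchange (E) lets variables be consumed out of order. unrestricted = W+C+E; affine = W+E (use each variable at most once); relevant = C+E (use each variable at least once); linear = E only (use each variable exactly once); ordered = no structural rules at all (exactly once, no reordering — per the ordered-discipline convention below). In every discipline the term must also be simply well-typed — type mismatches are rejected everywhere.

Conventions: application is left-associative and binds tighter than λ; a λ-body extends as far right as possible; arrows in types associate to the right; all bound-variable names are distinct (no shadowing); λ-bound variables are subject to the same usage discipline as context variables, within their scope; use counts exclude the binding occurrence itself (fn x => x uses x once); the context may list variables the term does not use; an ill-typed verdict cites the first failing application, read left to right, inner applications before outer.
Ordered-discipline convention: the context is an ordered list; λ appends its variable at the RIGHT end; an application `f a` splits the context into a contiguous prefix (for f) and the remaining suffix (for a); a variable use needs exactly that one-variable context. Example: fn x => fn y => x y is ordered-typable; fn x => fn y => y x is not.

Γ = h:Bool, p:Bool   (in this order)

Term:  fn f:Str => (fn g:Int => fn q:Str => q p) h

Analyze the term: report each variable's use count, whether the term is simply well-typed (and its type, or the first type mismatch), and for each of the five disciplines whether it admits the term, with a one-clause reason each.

usage: h: 1; p: 1; f (λ-bound): 0; g (λ-bound): 0; q (λ-bound): 1
use order (left to right): q, p, h
typing: ill-typed: applying a non-function (Str)
ordered ✗ (the type mismatch rejects it)
linear ✗ (not simply typable)
affine ✗ (fails simple typing)
relevant ✗ (a type mismatch blocks all five)
unrestricted ✗ (the type mismatch rejects it)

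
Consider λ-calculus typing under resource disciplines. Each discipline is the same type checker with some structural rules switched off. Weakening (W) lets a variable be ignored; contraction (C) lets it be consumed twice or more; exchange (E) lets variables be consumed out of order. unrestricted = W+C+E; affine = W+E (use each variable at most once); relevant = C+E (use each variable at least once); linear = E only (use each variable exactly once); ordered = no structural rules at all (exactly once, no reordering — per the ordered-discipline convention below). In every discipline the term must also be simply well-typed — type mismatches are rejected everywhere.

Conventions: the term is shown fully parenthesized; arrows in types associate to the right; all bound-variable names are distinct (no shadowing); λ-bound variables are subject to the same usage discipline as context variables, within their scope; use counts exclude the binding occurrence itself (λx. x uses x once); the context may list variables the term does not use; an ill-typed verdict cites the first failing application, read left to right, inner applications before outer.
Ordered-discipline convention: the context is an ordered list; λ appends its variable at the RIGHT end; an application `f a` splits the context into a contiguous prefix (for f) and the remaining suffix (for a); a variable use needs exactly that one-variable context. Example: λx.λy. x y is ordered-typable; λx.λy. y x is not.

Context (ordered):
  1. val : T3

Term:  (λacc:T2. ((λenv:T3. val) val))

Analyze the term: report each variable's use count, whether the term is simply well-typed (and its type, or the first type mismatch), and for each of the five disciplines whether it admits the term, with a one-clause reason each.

variable uses: val ×2, acc (λ-bound) ×0, env (λ-bound) ×0
uses in reading order: val, val
typing: the term checks, with type T2 → T3
ordered ✗ (repeated use of val ×2; needs weakening: acc, env unused)
linear ✗ (repeated use of val ×2; needs weakening: acc, env unused)
affine ✗ (repeated use of val ×2)
relevant ✗ (needs weakening: acc, env unused)
unrestricted ✓ (well-typed at T2 → T3; no restrictions here)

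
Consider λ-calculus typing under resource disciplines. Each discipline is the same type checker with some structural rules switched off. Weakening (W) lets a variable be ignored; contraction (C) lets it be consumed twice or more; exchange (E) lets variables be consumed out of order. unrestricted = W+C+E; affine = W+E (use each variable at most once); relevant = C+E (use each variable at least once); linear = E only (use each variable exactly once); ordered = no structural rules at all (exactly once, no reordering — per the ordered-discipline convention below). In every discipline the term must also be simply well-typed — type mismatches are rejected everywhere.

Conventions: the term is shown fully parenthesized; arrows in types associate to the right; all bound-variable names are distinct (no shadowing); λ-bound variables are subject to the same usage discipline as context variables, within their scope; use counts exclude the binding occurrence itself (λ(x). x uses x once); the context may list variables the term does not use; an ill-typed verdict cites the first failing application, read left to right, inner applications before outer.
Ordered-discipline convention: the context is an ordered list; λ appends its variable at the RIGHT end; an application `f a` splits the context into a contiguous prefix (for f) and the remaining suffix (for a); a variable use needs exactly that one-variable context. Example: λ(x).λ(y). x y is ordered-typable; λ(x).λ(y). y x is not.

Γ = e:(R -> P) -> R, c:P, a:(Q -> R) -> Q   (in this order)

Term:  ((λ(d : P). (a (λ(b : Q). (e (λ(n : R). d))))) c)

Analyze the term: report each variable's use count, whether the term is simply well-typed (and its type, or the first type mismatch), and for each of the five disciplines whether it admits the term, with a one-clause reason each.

usage: e=1; c=1; a=1; d [bound]=1; b [bound]=0; n [bound]=0
use order (left to right): a, e, d, c
typing: well-typed — term : Q
ordered ✗ (unused: b, n — weakening required)
linear ✗ (unused: b, n — weakening required)
affine ✓ (no duplicate uses among e, c, a, d, b, n)
relevant ✗ (unused: b, n — weakening required)
unrestricted ✓ (type-checks (Q) and nothing is barred)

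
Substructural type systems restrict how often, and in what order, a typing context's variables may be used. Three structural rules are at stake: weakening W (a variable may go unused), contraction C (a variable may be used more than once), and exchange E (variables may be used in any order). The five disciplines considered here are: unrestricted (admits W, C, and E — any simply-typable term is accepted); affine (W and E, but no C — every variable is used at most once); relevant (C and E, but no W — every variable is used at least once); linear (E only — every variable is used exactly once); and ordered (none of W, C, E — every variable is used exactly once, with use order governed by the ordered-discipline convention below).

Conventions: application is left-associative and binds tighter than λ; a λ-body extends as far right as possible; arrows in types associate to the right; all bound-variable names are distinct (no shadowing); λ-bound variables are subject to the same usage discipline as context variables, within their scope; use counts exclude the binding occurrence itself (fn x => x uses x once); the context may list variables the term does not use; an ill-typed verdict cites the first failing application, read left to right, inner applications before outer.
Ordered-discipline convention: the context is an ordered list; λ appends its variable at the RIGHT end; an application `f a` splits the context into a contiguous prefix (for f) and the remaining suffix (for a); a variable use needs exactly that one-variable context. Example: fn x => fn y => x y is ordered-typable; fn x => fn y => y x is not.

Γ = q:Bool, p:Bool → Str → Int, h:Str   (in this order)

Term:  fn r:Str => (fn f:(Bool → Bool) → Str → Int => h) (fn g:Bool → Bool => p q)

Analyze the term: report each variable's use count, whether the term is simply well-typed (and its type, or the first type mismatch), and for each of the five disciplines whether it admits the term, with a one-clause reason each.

use counts: q=1, p=1, h=1, r (bound)=0, f (bound)=0, g (bound)=0
use order (left to right): h, p, q
typing: the term checks, with type Str → Str
ordered: ✗, r, f, g left unused
linear: ✗, r, f, g left unused
affine: ✓, no duplicate uses among q, p, h, r, f, g
relevant: ✗, r, f, g left unused
unrestricted: ✓, typability at Str → Str is all that's needed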